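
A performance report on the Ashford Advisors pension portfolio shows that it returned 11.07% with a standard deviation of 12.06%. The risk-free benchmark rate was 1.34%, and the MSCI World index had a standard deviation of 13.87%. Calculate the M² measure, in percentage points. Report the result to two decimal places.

12.53

Sharpe = (Rp − Rf) / σp = (11.07% − 1.34%) / 12.06% = 0.8068
M² = Rf + Sharpe × σm = 1.34% + 0.8068 × 13.87% = 12.5303%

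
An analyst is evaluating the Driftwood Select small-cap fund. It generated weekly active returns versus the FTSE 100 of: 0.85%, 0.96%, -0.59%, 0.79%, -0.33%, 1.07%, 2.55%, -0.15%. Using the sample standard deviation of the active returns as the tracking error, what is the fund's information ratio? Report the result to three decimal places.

r̄ = (0.85 + 0.96 − 0.59 + 0.79 − 0.33 + 1.07 + 2.55 − 0.15) / 8 = 5.150 / 8 = 0.6438%
Σ(r − r̄)² = 7.0798; sample σ = √(7.0798/7) = 1.0057%
IR = r̄ / tracking error = 0.6438 / 1.0057 = 0.6402

0.640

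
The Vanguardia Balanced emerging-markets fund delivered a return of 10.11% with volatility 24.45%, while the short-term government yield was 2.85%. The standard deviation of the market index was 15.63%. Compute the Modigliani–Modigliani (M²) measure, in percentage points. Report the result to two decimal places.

Sharpe = (Rp − Rf) / σp = (10.11% − 2.85%) / 24.45% = 0.2969
M² = Rf + Sharpe × σm = 2.85% + 0.2969 × 15.63% = 7.4905%

7.49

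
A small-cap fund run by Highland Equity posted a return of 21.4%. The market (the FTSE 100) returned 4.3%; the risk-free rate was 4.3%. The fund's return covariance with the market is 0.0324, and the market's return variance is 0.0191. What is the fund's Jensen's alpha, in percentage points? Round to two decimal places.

17.10

β = Cov / Var = 0.0324 / 0.0191 = 1.6963
E[R] = Rf + β(Rm − Rf) = 4.3% + 1.6963 × (4.3% − 4.3%) = 4.3000%
α = Rp − E[R] = 21.4% − 4.3000% = 17.1000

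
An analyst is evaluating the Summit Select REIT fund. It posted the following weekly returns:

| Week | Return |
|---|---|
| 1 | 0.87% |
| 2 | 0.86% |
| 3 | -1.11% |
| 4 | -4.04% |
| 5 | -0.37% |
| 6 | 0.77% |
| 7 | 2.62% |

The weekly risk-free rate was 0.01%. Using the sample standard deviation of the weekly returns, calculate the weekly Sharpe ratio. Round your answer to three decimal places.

μ = (0.87 + 0.86 − 1.11 − 4.04 − 0.37 + 0.77 + 2.62) / 7 = -0.400 / 7 = -0.0571%
Sample std dev = √[26.6215 / 6] = 2.1064%
Sharpe = (μ − rf) / σ = (-0.0571 − 0.01) / 2.1064 = -0.0671 / 2.1064 = -0.0319

-0.032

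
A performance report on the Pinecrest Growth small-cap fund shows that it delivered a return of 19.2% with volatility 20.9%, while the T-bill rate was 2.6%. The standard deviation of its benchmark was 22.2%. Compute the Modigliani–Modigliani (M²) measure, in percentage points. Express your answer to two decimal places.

Sharpe = (Rp − Rf) / σp = (19.2% − 2.6%) / 20.9% = 0.7943
M² = Rf + Sharpe × σm = 2.6% + 0.7943 × 22.2% = 20.2335%

20.23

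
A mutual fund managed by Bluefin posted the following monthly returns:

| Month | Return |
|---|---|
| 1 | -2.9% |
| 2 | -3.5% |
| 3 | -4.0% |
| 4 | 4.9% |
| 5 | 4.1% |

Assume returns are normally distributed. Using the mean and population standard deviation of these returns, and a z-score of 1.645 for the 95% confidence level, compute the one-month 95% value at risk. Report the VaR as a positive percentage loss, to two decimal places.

6.74

Mean return r̄ = -1.40 / 5 = -0.2800%
Population σ = √[Σ(r − r̄)² / 5] = √[77.0880 / 5] = √15.4176 = 3.9265%
VaR = −(r̄ − z·σ) = −(-0.2800 − 1.645 × 3.9265) = −(-6.7391) = 6.7391%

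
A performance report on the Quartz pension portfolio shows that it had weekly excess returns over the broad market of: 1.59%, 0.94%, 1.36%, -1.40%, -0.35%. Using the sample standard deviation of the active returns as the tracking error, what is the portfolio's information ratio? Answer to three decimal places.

Mean return μ = 2.140 / 5 = 0.4280%
Sample std dev = √[6.4279 / 4] = 1.2677%
IR = μ / tracking error = 0.4280 / 1.2677 = 0.3376

0.338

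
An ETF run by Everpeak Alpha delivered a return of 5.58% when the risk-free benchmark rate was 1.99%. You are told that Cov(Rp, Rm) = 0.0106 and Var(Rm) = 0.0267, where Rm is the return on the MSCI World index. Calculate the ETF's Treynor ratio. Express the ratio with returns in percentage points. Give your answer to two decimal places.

β = Cov / Var = 0.0106 / 0.0267 = 0.3970
Treynor = (Rp − Rf) / β = (5.58% − 1.99%) / 0.3970 = 3.59 / 0.3970 = 9.0428

9.04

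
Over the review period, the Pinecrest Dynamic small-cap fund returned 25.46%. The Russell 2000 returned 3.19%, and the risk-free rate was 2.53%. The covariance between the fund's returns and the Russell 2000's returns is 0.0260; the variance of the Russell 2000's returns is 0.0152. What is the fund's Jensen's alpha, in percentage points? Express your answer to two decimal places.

β = Cov / Var = 0.0260 / 0.0152 = 1.7105
E[R] = Rf + β(Rm − Rf) = 2.53% + 1.7105 × (3.19% − 2.53%) = 3.6589%
α = Rp − E[R] = 25.46% − 3.6589% = 21.8011

21.80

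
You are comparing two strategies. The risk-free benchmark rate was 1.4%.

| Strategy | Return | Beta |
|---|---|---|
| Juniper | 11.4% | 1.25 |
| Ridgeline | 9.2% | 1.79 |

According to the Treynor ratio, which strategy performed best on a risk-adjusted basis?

Juniper

Juniper: Treynor = (11.4% − 1.4%) / 1.25 = 8.000
Ridgeline: Treynor = (9.2% − 1.4%) / 1.79 = 4.358
Highest: Juniper (8.000).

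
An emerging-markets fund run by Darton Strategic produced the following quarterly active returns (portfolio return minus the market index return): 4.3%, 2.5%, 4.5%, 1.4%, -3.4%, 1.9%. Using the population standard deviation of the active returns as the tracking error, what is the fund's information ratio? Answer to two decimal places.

0.71

Mean return r̄ = 11.20 / 6 = 1.8667%
Population σ = √[Σ(r − r̄)² / 6] = √[41.2133 / 6] = √6.8689 = 2.6209%
IR = r̄ / tracking error = 1.8667 / 2.6209 = 0.7122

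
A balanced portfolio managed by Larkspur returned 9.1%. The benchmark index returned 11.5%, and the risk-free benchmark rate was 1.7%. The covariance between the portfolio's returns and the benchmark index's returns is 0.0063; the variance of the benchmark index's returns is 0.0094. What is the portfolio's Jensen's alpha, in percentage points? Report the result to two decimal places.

β = Cov / Var = 0.0063 / 0.0094 = 0.6702
E[R] = Rf + β(Rm − Rf) = 1.7% + 0.6702 × (11.5% − 1.7%) = 8.2680%
α = Rp − E[R] = 9.1% − 8.2680% = 0.8320

0.83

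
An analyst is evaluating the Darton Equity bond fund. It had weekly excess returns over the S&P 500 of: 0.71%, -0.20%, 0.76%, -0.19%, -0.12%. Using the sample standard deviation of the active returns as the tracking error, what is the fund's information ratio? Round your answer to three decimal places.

Mean return μ = 0.960 / 5 = 0.1920%
Σ(r − μ)² = (0.71 − 0.1920)² + (-0.2 − 0.1920)² + … = 0.9879
sample σ = √(0.9879 / 4) = √0.2470 = 0.4970%
IR = μ / tracking error = 0.1920 / 0.4970 = 0.3863

0.386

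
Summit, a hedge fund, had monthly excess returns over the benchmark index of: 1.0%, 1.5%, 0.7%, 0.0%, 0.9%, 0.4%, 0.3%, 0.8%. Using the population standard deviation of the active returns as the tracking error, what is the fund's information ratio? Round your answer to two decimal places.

μ = (1 + 1.5 + 0.7 + 0 + 0.9 + 0.4 + 0.3 + 0.8) / 8 = 5.60 / 8 = 0.7000%
Population σ = √[Σ(r − μ)² / 8] = √[1.5200 / 8] = √0.1900 = 0.4359%
IR = μ / tracking error = 0.7000 / 0.4359 = 1.6059

1.61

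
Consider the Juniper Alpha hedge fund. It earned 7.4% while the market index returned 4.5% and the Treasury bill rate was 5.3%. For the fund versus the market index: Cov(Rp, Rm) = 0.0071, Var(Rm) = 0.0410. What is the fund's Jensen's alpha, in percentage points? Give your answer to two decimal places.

β = Cov / Var = 0.0071 / 0.0410 = 0.1732
E[R] = Rf + β(Rm − Rf) = 5.3% + 0.1732 × (4.5% − 5.3%) = 5.1614%
α = Rp − E[R] = 7.4% − 5.1614% = 2.2386

2.24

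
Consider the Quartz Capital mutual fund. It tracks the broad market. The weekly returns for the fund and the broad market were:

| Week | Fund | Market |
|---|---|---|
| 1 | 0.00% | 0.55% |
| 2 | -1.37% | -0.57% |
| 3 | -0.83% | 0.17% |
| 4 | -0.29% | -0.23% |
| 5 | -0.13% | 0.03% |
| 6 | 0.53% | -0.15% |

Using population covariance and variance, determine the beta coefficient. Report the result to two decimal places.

0.76

r̄p = -0.3483%,  r̄m = -0.0333%
Cov = Σ(rp − r̄p)(rm − r̄m) / 6 = 0.0922
Var(rm) = Σ(rm − r̄m)² / 6 = 0.1210
β = Cov / Var = 0.0922 / 0.1210 = 0.7620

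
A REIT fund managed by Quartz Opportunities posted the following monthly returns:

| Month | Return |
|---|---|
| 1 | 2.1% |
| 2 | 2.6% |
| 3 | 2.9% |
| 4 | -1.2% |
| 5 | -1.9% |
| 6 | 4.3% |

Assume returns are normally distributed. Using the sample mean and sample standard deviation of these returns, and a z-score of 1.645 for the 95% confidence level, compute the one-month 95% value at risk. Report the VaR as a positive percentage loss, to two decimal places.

r̄ = (2.1 + 2.6 + 2.9 − 1.2 − 1.9 + 4.3) / 6 = 1.4667%
Σ(r − r̄)² = (2.1 − 1.4667)² + (2.6 − 1.4667)² + (2.9 − 1.4667)² + … = 30.2133
sample σ = √(30.2133 / 5) = √6.0427 = 2.4582%
VaR = −(r̄ − z·σ) = −(1.4667 − 1.645 × 2.4582) = −(-2.5770) = 2.5770%

2.58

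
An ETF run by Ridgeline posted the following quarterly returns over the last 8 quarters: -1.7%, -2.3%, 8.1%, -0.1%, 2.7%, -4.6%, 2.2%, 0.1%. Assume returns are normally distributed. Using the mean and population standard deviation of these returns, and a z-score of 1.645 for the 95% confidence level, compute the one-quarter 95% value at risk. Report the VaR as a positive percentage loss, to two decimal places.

r̄ = (-1.7 − 2.3 + 8.1 − 0.1 + 2.7 − 4.6 + 2.2 + 0.1) / 8 = 0.5500%
Σ(r − r̄)² = (-1.7 − 0.5500)² + (-2.3 − 0.5500)² + (8.1 − 0.5500)² + … = 104.6800
σ = √[104.6800 / 8] = 3.6173%
VaR = −(r̄ − z·σ) = −(0.5500 − 1.645 × 3.6173) = −(-5.4005) = 5.4005%

5.40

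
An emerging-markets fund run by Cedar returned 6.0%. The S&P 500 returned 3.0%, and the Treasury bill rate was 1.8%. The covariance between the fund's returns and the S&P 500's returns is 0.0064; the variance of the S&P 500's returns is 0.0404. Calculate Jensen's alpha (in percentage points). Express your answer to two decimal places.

β = Cov / Var = 0.0064 / 0.0404 = 0.1584
E[R] = Rf + β(Rm − Rf) = 1.8% + 0.1584 × (3.0% − 1.8%) = 1.9901%
α = Rp − E[R] = 6.0% − 1.9901% = 4.0099

4.01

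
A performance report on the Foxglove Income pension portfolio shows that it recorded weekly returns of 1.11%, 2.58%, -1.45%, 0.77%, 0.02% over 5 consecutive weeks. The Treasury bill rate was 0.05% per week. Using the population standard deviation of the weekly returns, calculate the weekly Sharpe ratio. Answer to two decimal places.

r̄ = (1.11 + 2.58 − 1.45 + 0.77 + 0.02) / 5 = 3.030 / 5 = 0.6060%
Population std dev = √[8.7481 / 5] = 1.3227%
Sharpe = (r̄ − rf) / σ = (0.6060 − 0.05) / 1.3227 = 0.5560 / 1.3227 = 0.4204

0.42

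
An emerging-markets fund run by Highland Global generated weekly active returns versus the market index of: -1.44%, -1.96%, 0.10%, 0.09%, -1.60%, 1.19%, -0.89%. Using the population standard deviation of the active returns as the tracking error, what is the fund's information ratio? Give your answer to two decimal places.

μ = (-1.44 − 1.96 + 0.1 + 0.09 − 1.6 + 1.19 − 0.89) / 7 = -0.6443%
Σ(r − μ)² = (-1.44 − (-0.6443))² + (-1.96 − (-0.6443))² + … = 7.7958
σ = √[7.7958 / 7] = 1.0553%
IR = μ / tracking error = -0.6443 / 1.0553 = -0.6105

-0.61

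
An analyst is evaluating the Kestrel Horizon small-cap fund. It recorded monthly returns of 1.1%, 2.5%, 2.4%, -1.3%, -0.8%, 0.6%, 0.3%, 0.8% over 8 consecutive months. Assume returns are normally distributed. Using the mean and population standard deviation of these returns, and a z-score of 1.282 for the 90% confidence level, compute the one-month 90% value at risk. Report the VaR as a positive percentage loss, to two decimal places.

0.92

μ = (1.1 + 2.5 + 2.4 − 1.3 − 0.8 + 0.6 + 0.3 + 0.8) / 8 = 0.7000%
Population std dev = √[12.7200 / 8] = 1.2610%
VaR = −(μ − z·σ) = −(0.7000 − 1.282 × 1.2610) = −(-0.9166) = 0.9166%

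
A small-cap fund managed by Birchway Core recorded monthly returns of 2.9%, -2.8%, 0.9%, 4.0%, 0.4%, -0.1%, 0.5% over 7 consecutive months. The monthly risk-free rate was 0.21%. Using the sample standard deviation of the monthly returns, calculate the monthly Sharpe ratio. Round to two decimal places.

0.28

μ = (2.9 − 2.8 + 0.9 + 4 + 0.4 − 0.1 + 0.5) / 7 = 0.8286%
Sample σ = √[Σ(r − μ)² / 6] = √[28.6743 / 6] = √4.7791 = 2.1861%
Sharpe = (μ − rf) / σ = (0.8286 − 0.21) / 2.1861 = 0.6186 / 2.1861 = 0.2830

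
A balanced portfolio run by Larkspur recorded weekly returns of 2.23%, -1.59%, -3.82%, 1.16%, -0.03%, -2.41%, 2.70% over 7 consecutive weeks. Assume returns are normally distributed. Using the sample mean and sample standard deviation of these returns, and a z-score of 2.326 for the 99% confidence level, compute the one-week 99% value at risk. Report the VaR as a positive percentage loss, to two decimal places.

5.96

r̄ = (2.23 − 1.59 − 3.82 + 1.16 − 0.03 − 2.41 + 2.7) / 7 = -1.760 / 7 = -0.2514%
Σ(r − r̄)² = (2.23 − (-0.2514))² + (-1.59 − (-0.2514))² + (-3.82 − (-0.2514))² + … = 36.0955
σ = √[36.0955 / 6] = 2.4527%
VaR = −(r̄ − z·σ) = −(-0.2514 − 2.326 × 2.4527) = −(-5.9564) = 5.9564%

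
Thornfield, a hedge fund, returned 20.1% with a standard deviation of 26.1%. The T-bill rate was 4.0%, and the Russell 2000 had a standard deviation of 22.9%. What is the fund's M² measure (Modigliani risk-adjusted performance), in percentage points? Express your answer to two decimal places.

18.13

Sharpe = (Rp − Rf) / σp = (20.1% − 4.0%) / 26.1% = 0.6169
M² = Rf + Sharpe × σm = 4.0% + 0.6169 × 22.9% = 18.1270%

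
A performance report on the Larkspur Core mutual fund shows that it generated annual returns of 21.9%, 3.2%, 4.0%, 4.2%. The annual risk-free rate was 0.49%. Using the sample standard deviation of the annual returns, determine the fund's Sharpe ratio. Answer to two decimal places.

0.86

Mean return r̄ = 33.30 / 4 = 8.3250%
Σ(r − r̄)² = (21.9 − 8.3250)² + (3.2 − 8.3250)² + … = 246.2675
σ = √[246.2675 / 3] = 9.0603%
Sharpe = (r̄ − rf) / σ = (8.3250 − 0.49) / 9.0603 = 7.8350 / 9.0603 = 0.8648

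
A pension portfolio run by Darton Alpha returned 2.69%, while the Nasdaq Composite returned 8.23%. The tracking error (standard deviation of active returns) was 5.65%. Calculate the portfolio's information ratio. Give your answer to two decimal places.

-0.98

IR = (Rp − Rb) / TE = (2.69% − 8.23%) / 5.65% = -5.54% / 5.65% = -0.9805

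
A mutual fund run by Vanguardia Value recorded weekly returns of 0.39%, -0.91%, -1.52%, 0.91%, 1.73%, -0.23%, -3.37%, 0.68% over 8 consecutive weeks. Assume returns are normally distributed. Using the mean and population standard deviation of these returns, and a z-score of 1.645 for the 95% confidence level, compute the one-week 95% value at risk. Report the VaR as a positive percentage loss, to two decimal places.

2.78

μ = (0.39 − 0.91 − 1.52 + 0.91 + 1.73 − 0.23 − 3.37 + 0.68) / 8 = -0.2900%
Σ(r − μ)² = (0.39 − (-0.2900))² + (-0.91 − (-0.2900))² + … = 18.3110
σ = √[18.3110 / 8] = 1.5129%
VaR = −(μ − z·σ) = −(-0.2900 − 1.645 × 1.5129) = −(-2.7787) = 2.7787%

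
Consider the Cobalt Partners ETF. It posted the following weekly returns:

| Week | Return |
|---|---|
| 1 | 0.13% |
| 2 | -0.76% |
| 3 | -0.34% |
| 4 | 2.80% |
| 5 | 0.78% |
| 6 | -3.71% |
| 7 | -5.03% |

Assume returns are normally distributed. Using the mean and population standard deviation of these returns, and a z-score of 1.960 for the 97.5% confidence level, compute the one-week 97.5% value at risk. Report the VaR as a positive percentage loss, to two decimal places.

Mean return r̄ = -6.130 / 7 = -0.8757%
Σ(r − r̄)² = (0.13 − (-0.8757))² + (-0.76 − (-0.8757))² + (-0.34 − (-0.8757))² + … = 42.8554
population σ = √(42.8554 / 7) = √6.1222 = 2.4743%
VaR = −(r̄ − z·σ) = −(-0.8757 − 1.960 × 2.4743) = −(-5.7253) = 5.7253%

5.73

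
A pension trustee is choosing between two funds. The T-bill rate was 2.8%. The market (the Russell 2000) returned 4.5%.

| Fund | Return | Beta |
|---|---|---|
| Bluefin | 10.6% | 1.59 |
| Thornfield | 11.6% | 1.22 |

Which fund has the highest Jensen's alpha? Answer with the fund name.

Thornfield

Bluefin: α = 10.6% − [2.8% + 1.59 × (4.5% − 2.8%)] = 5.097
Thornfield: α = 11.6% − [2.8% + 1.22 × (4.5% − 2.8%)] = 6.726
Highest: Thornfield (6.726).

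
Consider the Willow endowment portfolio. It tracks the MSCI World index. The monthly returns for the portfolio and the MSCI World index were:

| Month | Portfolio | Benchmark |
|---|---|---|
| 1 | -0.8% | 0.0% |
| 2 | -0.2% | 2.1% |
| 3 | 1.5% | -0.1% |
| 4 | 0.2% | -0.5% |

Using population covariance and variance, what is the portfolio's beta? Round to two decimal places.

r̄p = 0.1750%,  r̄m = 0.3750%
Cov = Σ(rp − r̄p)(rm − r̄m) / 4 = -0.2331
Var(rm) = Σ(rm − r̄m)² / 4 = 1.0269
β = Cov / Var = -0.2331 / 1.0269 = -0.2270

-0.23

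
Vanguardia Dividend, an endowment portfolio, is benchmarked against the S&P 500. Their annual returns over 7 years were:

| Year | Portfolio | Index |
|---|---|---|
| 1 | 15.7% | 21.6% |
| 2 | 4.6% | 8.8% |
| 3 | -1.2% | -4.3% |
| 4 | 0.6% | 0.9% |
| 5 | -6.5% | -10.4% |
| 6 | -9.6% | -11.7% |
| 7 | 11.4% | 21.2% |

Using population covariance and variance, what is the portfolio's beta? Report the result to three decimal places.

0.647

r̄p = 2.1429%,  r̄m = 3.7286%
Cov = Σ(rp − r̄p)(rm − r̄m) / 7 = 107.2816
Var(rm) = Σ(rm − r̄m)² / 7 = 165.7820
β = Cov / Var = 107.2816 / 165.7820 = 0.6471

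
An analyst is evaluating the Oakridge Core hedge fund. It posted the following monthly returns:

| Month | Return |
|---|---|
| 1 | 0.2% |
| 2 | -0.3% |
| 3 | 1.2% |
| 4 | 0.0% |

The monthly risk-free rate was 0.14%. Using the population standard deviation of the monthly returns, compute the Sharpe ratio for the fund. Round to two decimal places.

r̄ = (0.2 − 0.3 + 1.2 + 0) / 4 = 0.2750%
Σ(r − r̄)² = 1.2675; population σ = √(1.2675/4) = 0.5629%
Sharpe = (r̄ − rf) / σ = (0.2750 − 0.14) / 0.5629 = 0.1350 / 0.5629 = 0.2398

0.24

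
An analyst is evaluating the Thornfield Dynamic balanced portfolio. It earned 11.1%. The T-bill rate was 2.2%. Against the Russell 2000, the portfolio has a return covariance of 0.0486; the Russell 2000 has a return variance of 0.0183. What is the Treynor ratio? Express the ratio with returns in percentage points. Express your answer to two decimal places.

3.35

β = Cov / Var = 0.0486 / 0.0183 = 2.6557
Treynor = (Rp − Rf) / β = (11.1% − 2.2%) / 2.6557 = 8.90 / 2.6557 = 3.3513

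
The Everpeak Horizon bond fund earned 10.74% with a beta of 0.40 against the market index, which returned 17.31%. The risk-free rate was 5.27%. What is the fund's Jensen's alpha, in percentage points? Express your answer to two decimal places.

CAPM expected return = Rf + β(Rm − Rf) = 5.27% + 0.40 × (17.31% − 5.27%) = 5.27 + 0.40 × 12.04 = 10.0860%
Jensen's α = Rp − E[R] = 10.74% − 10.0860% = 0.6540

0.65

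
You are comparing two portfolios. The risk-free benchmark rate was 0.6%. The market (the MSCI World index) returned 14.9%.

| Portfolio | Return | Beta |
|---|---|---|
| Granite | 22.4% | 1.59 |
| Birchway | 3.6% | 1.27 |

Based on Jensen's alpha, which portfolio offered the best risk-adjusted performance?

Granite: α = 22.4% − [0.6% + 1.59 × (14.9% − 0.6%)] = -0.937
Birchway: α = 3.6% − [0.6% + 1.27 × (14.9% − 0.6%)] = -15.161
Highest: Granite (-0.937).

Granite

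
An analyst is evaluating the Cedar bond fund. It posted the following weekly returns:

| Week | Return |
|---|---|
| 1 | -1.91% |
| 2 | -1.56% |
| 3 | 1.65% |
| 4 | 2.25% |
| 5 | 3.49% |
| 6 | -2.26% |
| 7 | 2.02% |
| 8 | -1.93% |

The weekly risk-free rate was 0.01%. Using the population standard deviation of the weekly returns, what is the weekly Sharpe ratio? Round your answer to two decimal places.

0.10

r̄ = (-1.91 − 1.56 + 1.65 + 2.25 + 3.49 − 2.26 + 2.02 − 1.93) / 8 = 1.750 / 8 = 0.2188%
Population σ = √[Σ(r − r̄)² / 8] = √[38.5769 / 8] = √4.8221 = 2.1959%
Sharpe = (r̄ − rf) / σ = (0.2188 − 0.01) / 2.1959 = 0.2088 / 2.1959 = 0.0951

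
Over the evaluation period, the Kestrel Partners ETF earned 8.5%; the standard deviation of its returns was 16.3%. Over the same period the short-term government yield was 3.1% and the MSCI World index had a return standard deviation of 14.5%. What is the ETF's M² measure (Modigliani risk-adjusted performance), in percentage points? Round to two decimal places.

7.90

Sharpe = (Rp − Rf) / σp = (8.5% − 3.1%) / 16.3% = 0.3313
M² = Rf + Sharpe × σm = 3.1% + 0.3313 × 14.5% = 7.9039%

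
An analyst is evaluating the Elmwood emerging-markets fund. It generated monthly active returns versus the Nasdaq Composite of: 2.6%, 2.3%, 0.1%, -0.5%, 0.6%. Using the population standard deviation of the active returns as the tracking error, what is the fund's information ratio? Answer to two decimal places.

r̄ = (2.6 + 2.3 + 0.1 − 0.5 + 0.6) / 5 = 5.10 / 5 = 1.0200%
Population std dev = √[7.4680 / 5] = 1.2221%
IR = r̄ / tracking error = 1.0200 / 1.2221 = 0.8346

0.83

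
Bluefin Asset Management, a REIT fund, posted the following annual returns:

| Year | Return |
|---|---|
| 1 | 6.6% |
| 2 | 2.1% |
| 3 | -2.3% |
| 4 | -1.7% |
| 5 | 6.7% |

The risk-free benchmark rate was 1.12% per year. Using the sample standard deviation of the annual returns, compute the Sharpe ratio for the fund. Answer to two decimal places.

0.27

r̄ = (6.6 + 2.1 − 2.3 − 1.7 + 6.7) / 5 = 2.2800%
Sample std dev = √[75.0480 / 4] = 4.3315%
Sharpe = (r̄ − rf) / σ = (2.2800 − 1.12) / 4.3315 = 1.1600 / 4.3315 = 0.2678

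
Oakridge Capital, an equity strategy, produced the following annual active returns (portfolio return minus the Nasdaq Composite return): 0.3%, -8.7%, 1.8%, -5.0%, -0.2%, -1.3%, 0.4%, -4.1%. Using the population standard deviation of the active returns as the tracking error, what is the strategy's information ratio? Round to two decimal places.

-0.64

r̄ = (0.3 − 8.7 + 1.8 − 5 − 0.2 − 1.3 + 0.4 − 4.1) / 8 = -16.80 / 8 = -2.1000%
Σ(r − r̄)² = (0.3 − (-2.1000))² + (-8.7 − (-2.1000))² + (1.8 − (-2.1000))² + … = 87.4400
population σ = √(87.4400 / 8) = √10.9300 = 3.3061%
IR = r̄ / tracking error = -2.1000 / 3.3061 = -0.6352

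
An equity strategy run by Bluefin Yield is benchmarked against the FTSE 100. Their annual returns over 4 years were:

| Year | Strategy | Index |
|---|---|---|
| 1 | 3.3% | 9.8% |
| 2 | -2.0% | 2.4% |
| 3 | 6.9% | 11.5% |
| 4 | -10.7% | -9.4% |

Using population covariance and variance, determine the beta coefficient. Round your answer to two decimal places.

0.80

r̄p = -0.6250%,  r̄m = 3.5750%
Cov = Σ(rp − r̄p)(rm − r̄m) / 4 = 54.1019
Var(rm) = Σ(rm − r̄m)² / 4 = 67.8219
β = Cov / Var = 54.1019 / 67.8219 = 0.7977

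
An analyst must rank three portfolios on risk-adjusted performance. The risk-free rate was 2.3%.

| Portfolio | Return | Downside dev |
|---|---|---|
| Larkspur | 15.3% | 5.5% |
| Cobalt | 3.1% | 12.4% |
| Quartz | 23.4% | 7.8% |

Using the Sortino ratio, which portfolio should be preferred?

Quartz

Larkspur: Sortino ratio = (15.3% − 2.3%) / 5.5% = 2.364
Cobalt: Sortino ratio = (3.1% − 2.3%) / 12.4% = 0.065
Quartz: Sortino ratio = (23.4% − 2.3%) / 7.8% = 2.705
Highest: Quartz (2.705).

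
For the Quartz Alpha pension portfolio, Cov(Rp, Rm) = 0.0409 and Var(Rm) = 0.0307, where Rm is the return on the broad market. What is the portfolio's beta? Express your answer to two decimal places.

β = Cov(Rp, Rm) / Var(Rm) = 0.0409 / 0.0307 = 1.3322

1.33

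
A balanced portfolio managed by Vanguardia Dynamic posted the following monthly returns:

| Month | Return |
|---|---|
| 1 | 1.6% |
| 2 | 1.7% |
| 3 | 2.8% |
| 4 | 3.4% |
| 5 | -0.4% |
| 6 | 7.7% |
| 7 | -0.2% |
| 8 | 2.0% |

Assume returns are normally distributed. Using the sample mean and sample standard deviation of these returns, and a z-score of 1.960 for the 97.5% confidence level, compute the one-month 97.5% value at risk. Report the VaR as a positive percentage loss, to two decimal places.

2.65

μ = (1.6 + 1.7 + 2.8 + 3.4 − 0.4 + 7.7 − 0.2 + 2) / 8 = 2.3250%
Sample σ = √[Σ(r − μ)² / 7] = √[45.0950 / 7] = √6.4421 = 2.5381%
VaR = −(μ − z·σ) = −(2.3250 − 1.960 × 2.5381) = −(-2.6497) = 2.6497%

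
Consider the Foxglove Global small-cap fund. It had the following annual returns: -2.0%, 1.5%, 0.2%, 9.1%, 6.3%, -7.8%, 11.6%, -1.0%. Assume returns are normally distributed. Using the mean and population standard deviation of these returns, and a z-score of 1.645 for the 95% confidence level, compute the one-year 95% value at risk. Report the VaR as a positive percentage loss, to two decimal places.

μ = (-2 + 1.5 + 0.2 + 9.1 + 6.3 − 7.8 + 11.6 − 1) / 8 = 17.90 / 8 = 2.2375%
Σ(r − μ)² = (-2 − 2.2375)² + (1.5 − 2.2375)² + … = 285.1388
population σ = √(285.1388 / 8) = √35.6424 = 5.9701%
VaR = −(μ − z·σ) = −(2.2375 − 1.645 × 5.9701) = −(-7.5833) = 7.5833%

7.58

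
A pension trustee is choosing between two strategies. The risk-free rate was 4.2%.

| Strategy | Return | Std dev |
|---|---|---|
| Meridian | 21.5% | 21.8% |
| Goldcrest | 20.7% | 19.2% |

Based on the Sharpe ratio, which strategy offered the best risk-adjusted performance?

Meridian: Sharpe ratio = (21.5% − 4.2%) / 21.8% = 0.794
Goldcrest: Sharpe ratio = (20.7% − 4.2%) / 19.2% = 0.859
Highest: Goldcrest (0.859).

Goldcrest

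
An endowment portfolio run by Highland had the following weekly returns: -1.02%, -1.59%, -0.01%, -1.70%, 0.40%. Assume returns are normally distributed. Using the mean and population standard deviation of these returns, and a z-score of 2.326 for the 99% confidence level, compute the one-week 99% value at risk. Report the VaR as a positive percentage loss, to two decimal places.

2.74

r̄ = (-1.02 − 1.59 − 0.01 − 1.7 + 0.4) / 5 = -3.920 / 5 = -0.7840%
Population σ = √[Σ(r − r̄)² / 5] = √[3.5453 / 5] = √0.7091 = 0.8421%
VaR = −(r̄ − z·σ) = −(-0.7840 − 2.326 × 0.8421) = −(-2.7427) = 2.7427%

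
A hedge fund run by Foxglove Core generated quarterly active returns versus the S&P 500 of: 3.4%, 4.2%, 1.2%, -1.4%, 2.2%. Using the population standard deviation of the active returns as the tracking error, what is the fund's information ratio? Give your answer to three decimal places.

r̄ = (3.4 + 4.2 + 1.2 − 1.4 + 2.2) / 5 = 9.60 / 5 = 1.9200%
Σ(r − r̄)² = 19.0080; population σ = √(19.0080/5) = 1.9498%
IR = r̄ / tracking error = 1.9200 / 1.9498 = 0.9847

0.985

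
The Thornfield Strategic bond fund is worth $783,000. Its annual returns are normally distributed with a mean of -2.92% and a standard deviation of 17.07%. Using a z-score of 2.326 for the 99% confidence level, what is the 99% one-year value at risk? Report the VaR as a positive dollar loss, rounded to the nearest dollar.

$333,752

Return at the 99% tail: μ − z·σ = -2.92% − 2.326 × 17.07% = -2.92 − 39.70482 = -42.62482%
VaR = −(-42.62482%) × $783,000 = 42.62482% × $783,000 = $333,752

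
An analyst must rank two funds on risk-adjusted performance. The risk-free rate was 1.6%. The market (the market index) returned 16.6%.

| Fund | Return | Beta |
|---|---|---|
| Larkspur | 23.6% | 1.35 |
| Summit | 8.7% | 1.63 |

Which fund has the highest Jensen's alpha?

Larkspur

Larkspur: α = 23.6% − [1.6% + 1.35 × (16.6% − 1.6%)] = 1.750
Summit: α = 8.7% − [1.6% + 1.63 × (16.6% − 1.6%)] = -17.350
Highest: Larkspur (1.750).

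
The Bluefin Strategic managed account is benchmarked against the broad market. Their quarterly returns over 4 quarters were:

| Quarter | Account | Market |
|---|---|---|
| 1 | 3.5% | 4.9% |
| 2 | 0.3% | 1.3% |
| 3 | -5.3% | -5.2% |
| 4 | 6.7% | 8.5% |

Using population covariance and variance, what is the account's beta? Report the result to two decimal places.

0.88

r̄p = 1.3000%,  r̄m = 2.3750%
Cov = Σ(rp − r̄p)(rm − r̄m) / 4 = 22.4250
Var(rm) = Σ(rm − r̄m)² / 4 = 25.6069
β = Cov / Var = 22.4250 / 25.6069 = 0.8757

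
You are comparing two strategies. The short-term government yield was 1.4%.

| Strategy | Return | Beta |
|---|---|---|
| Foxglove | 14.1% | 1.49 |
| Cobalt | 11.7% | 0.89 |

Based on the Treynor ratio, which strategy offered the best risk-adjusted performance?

Cobalt

Foxglove: Treynor = (14.1% − 1.4%) / 1.49 = 8.523
Cobalt: Treynor = (11.7% − 1.4%) / 0.89 = 11.573
Highest: Cobalt (11.573).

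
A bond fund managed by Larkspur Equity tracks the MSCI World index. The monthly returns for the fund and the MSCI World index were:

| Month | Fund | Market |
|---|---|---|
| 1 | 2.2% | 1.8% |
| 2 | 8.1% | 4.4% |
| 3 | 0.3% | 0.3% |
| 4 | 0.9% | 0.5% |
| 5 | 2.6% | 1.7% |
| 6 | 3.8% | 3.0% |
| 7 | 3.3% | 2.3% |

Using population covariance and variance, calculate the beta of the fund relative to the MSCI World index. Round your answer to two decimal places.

r̄p = 3.0286%,  r̄m = 2.0000%
Cov = Σ(rp − r̄p)(rm − r̄m) / 7 = 3.0214
Var(rm) = Σ(rm − r̄m)² / 7 = 1.7314
β = Cov / Var = 3.0214 / 1.7314 = 1.7451

1.75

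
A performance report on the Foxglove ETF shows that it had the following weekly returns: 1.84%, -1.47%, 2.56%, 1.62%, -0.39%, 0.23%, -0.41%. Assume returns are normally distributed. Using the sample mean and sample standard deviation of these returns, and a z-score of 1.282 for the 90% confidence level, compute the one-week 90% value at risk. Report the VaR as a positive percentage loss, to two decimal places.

r̄ = (1.84 − 1.47 + 2.56 + 1.62 − 0.39 + 0.23 − 0.41) / 7 = 0.5686%
Σ(r − r̄)² = 12.8347; sample σ = √(12.8347/6) = 1.4626%
VaR = −(r̄ − z·σ) = −(0.5686 − 1.282 × 1.4626) = −(-1.3065) = 1.3065%

1.31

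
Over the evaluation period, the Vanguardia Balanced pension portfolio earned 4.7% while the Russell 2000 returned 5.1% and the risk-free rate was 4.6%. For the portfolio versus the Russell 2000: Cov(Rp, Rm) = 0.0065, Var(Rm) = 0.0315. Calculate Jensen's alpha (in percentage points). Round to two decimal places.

β = Cov / Var = 0.0065 / 0.0315 = 0.2063
E[R] = Rf + β(Rm − Rf) = 4.6% + 0.2063 × (5.1% − 4.6%) = 4.7032%
α = Rp − E[R] = 4.7% − 4.7032% = -0.0032

0.00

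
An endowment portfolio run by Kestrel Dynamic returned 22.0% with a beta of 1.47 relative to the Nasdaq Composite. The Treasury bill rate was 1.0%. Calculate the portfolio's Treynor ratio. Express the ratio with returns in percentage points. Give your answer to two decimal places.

Treynor = (Rp − Rf) / β = (22.0% − 1.0%) / 1.47 = 21.00 / 1.47 = 14.2857

14.29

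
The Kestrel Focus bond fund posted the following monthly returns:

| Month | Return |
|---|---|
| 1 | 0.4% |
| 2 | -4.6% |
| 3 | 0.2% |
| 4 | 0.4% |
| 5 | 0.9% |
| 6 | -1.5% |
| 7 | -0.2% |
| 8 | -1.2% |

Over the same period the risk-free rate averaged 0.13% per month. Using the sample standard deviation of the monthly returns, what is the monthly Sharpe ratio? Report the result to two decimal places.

-0.47

r̄ = (0.4 − 4.6 + 0.2 + 0.4 + 0.9 − 1.5 − 0.2 − 1.2) / 8 = -0.7000%
Sample σ = √[Σ(r − r̄)² / 7] = √[22.1400 / 7] = √3.1629 = 1.7785%
Sharpe = (r̄ − rf) / σ = (-0.7000 − 0.13) / 1.7785 = -0.8300 / 1.7785 = -0.4667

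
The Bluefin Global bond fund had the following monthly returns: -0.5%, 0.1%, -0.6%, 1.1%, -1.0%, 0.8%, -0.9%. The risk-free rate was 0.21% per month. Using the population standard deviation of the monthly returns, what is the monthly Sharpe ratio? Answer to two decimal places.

Mean return r̄ = -1.00 / 7 = -0.1429%
Σ(r − r̄)² = 4.1371; population σ = √(4.1371/7) = 0.7688%
Sharpe = (r̄ − rf) / σ = (-0.1429 − 0.21) / 0.7688 = -0.3529 / 0.7688 = -0.4590

-0.46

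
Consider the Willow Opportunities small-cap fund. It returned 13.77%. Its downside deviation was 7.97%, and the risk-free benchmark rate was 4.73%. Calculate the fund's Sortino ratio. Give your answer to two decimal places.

Sortino = (Rp − Rf) / σd = (13.77% − 4.73%) / 7.97% = 9.04% / 7.97% = 1.1343

1.13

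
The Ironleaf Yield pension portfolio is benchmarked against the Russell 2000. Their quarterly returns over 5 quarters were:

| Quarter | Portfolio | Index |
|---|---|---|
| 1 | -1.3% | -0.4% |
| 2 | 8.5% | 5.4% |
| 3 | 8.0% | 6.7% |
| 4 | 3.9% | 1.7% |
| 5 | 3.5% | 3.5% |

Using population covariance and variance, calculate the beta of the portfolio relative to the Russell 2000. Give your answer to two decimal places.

r̄p = 4.5200%,  r̄m = 3.3800%
Cov = Σ(rp − r̄p)(rm − r̄m) / 5 = 8.5024
Var(rm) = Σ(rm − r̄m)² / 5 = 6.4456
β = Cov / Var = 8.5024 / 6.4456 = 1.3191

1.32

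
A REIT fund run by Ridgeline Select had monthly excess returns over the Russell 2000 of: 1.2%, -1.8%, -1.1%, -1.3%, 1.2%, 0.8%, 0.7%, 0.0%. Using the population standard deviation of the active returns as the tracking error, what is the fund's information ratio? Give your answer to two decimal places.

-0.03

Mean return μ = -0.30 / 8 = -0.0375%
Population std dev = √[10.1388 / 8] = 1.1258%
IR = μ / tracking error = -0.0375 / 1.1258 = -0.0333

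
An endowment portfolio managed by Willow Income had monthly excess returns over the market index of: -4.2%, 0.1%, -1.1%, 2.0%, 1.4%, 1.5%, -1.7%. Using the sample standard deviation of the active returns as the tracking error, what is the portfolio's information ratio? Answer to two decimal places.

-0.13

μ = (-4.2 + 0.1 − 1.1 + 2 + 1.4 + 1.5 − 1.7) / 7 = -2.00 / 7 = -0.2857%
Σ(r − μ)² = (-4.2 − (-0.2857))² + (0.1 − (-0.2857))² + … = 29.3886
σ = √[29.3886 / 6] = 2.2132%
IR = μ / tracking error = -0.2857 / 2.2132 = -0.1291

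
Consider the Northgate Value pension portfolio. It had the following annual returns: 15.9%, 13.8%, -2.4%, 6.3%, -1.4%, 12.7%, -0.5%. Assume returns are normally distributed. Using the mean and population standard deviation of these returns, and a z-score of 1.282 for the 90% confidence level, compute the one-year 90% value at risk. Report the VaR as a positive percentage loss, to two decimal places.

2.98

r̄ = (15.9 + 13.8 − 2.4 + 6.3 − 1.4 + 12.7 − 0.5) / 7 = 6.3429%
Σ(r − r̄)² = (15.9 − 6.3429)² + (13.8 − 6.3429)² + … = 370.5771
population σ = √(370.5771 / 7) = √52.9396 = 7.2760%
VaR = −(r̄ − z·σ) = −(6.3429 − 1.282 × 7.2760) = −(-2.9849) = 2.9849%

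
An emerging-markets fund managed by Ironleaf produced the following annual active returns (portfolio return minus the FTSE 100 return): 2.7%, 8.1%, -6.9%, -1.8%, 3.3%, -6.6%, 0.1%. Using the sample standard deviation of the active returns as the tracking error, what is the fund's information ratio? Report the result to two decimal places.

-0.03

Mean return μ = -1.10 / 7 = -0.1571%
Σ(r − μ)² = 178.0371; sample σ = √(178.0371/6) = 5.4473%
IR = μ / tracking error = -0.1571 / 5.4473 = -0.0288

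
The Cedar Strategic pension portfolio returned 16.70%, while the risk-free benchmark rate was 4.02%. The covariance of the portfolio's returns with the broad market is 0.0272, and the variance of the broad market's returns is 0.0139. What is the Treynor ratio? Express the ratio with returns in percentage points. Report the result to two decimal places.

6.48

β = Cov / Var = 0.0272 / 0.0139 = 1.9568
Treynor = (Rp − Rf) / β = (16.70% − 4.02%) / 1.9568 = 12.68 / 1.9568 = 6.4800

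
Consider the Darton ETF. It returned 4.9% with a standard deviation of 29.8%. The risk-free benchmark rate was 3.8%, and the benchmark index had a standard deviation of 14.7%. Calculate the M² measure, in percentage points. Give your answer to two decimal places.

Sharpe = (Rp − Rf) / σp = (4.9% − 3.8%) / 29.8% = 0.0369
M² = Rf + Sharpe × σm = 3.8% + 0.0369 × 14.7% = 4.3424%

4.34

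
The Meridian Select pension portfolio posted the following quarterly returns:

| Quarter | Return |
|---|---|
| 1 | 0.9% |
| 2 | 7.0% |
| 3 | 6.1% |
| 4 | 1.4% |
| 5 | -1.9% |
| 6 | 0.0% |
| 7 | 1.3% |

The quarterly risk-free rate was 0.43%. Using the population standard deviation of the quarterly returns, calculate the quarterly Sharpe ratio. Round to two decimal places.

r̄ = (0.9 + 7 + 6.1 + 1.4 − 1.9 + 0 + 1.3) / 7 = 2.1143%
Σ(r − r̄)² = (0.9 − 2.1143)² + (7 − 2.1143)² + … = 62.9886
population σ = √(62.9886 / 7) = √8.9984 = 2.9997%
Sharpe = (r̄ − rf) / σ = (2.1143 − 0.43) / 2.9997 = 1.6843 / 2.9997 = 0.5615

0.56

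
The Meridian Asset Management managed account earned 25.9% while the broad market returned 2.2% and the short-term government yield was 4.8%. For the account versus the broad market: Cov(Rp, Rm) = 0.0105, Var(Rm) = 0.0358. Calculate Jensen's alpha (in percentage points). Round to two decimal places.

21.86

β = Cov / Var = 0.0105 / 0.0358 = 0.2933
E[R] = Rf + β(Rm − Rf) = 4.8% + 0.2933 × (2.2% − 4.8%) = 4.0374%
α = Rp − E[R] = 25.9% − 4.0374% = 21.8626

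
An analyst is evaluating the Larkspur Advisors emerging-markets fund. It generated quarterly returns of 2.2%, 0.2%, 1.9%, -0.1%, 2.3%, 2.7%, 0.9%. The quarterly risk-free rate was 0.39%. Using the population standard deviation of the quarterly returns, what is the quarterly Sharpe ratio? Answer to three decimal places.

r̄ = (2.2 + 0.2 + 1.9 − 0.1 + 2.3 + 2.7 + 0.9) / 7 = 1.4429%
Σ(r − r̄)² = 7.3171; population σ = √(7.3171/7) = 1.0224%
Sharpe = (r̄ − rf) / σ = (1.4429 − 0.39) / 1.0224 = 1.0529 / 1.0224 = 1.0298

1.030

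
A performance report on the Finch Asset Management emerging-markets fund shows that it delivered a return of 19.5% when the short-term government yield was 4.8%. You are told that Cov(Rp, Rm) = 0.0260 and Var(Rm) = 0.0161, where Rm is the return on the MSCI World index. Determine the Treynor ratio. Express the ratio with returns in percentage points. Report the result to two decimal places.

9.10

β = Cov / Var = 0.0260 / 0.0161 = 1.6149
Treynor = (Rp − Rf) / β = (19.5% − 4.8%) / 1.6149 = 14.70 / 1.6149 = 9.1027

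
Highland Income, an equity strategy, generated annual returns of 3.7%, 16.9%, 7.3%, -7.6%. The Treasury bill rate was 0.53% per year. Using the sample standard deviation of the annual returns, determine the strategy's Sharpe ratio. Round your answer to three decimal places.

r̄ = (3.7 + 16.9 + 7.3 − 7.6) / 4 = 20.30 / 4 = 5.0750%
Σ(r − r̄)² = (3.7 − 5.0750)² + (16.9 − 5.0750)² + (7.3 − 5.0750)² + … = 307.3275
σ = √[307.3275 / 3] = 10.1214%
Sharpe = (r̄ − rf) / σ = (5.0750 − 0.53) / 10.1214 = 4.5450 / 10.1214 = 0.4490

0.449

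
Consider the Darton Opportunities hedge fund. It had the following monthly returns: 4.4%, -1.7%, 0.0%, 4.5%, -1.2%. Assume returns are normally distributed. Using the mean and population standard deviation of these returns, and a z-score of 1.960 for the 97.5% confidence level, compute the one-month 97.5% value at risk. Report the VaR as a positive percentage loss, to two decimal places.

r̄ = (4.4 − 1.7 + 0 + 4.5 − 1.2) / 5 = 1.2000%
Population σ = √[Σ(r − r̄)² / 5] = √[36.7400 / 5] = √7.3480 = 2.7107%
VaR = −(r̄ − z·σ) = −(1.2000 − 1.960 × 2.7107) = −(-4.1130) = 4.1130%

4.11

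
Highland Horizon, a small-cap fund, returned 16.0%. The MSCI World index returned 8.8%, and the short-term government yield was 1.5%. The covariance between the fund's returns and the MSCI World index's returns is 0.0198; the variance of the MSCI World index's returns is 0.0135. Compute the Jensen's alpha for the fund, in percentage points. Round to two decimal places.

β = Cov / Var = 0.0198 / 0.0135 = 1.4667
E[R] = Rf + β(Rm − Rf) = 1.5% + 1.4667 × (8.8% − 1.5%) = 12.2069%
α = Rp − E[R] = 16.0% − 12.2069% = 3.7931

3.79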